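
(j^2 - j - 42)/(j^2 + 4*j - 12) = (j - 7)/(j - 2)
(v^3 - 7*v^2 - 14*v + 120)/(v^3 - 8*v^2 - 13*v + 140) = (v - 6)/(v - 7)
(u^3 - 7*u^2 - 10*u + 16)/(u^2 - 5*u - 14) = (u^2 - 9*u + 8)/(u - 7)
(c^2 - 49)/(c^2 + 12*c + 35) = (c - 7)/(c + 5)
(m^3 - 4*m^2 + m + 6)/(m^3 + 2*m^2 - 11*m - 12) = (m - 2)/(m + 4)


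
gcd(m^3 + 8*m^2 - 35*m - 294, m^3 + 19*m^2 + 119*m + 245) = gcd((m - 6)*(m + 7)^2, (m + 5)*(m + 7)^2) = m^2 + 14*m + 49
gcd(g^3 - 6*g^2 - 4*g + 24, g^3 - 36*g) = g - 6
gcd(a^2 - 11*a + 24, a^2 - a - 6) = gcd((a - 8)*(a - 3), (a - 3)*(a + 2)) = a - 3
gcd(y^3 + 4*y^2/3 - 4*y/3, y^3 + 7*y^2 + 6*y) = y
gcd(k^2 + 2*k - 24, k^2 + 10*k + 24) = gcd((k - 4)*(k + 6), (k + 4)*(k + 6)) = k + 6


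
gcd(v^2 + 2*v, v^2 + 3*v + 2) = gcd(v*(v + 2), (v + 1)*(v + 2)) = v + 2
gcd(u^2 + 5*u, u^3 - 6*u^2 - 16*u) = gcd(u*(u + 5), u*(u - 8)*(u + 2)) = u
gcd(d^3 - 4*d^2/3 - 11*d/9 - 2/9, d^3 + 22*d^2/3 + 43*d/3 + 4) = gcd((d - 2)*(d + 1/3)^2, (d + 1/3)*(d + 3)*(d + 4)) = d + 1/3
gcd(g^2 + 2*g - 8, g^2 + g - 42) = 1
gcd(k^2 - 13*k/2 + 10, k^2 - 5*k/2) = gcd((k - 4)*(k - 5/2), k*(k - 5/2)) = k - 5/2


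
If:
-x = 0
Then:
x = 0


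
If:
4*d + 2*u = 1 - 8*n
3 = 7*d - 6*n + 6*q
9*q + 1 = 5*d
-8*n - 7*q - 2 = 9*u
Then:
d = 137/374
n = 133/6732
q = 311/3366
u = -1049/3366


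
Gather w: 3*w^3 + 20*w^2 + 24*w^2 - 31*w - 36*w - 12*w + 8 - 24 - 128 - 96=3*w^3 + 44*w^2 - 79*w - 240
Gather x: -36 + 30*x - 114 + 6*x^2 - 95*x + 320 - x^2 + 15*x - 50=5*x^2 - 50*x + 120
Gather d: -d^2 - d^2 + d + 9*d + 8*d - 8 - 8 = -2*d^2 + 18*d - 16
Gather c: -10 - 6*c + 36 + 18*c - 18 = 12*c + 8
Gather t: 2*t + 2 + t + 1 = 3*t + 3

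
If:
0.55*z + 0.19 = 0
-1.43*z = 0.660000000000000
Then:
No Solution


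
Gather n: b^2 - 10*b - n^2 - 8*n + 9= b^2 - 10*b - n^2 - 8*n + 9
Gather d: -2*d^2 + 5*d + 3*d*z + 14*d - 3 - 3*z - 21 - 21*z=-2*d^2 + d*(3*z + 19) - 24*z - 24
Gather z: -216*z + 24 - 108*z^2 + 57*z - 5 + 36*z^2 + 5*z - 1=-72*z^2 - 154*z + 18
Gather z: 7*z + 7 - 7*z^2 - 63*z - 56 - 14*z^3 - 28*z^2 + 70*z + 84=-14*z^3 - 35*z^2 + 14*z + 35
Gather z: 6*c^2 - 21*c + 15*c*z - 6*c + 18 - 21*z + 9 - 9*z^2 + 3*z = 6*c^2 - 27*c - 9*z^2 + z*(15*c - 18) + 27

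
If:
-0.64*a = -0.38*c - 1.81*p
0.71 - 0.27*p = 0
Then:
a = 0.59375*c + 7.4369212962963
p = 2.63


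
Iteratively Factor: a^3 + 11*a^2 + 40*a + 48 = (a + 3)*(a^2 + 8*a + 16) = (a + 3)*(a + 4)*(a + 4)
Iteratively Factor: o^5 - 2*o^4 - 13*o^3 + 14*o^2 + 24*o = (o - 4)*(o^4 + 2*o^3 - 5*o^2 - 6*o) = (o - 4)*(o - 2)*(o^3 + 4*o^2 + 3*o) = (o - 4)*(o - 2)*(o + 3)*(o^2 + o) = (o - 4)*(o - 2)*(o + 1)*(o + 3)*(o)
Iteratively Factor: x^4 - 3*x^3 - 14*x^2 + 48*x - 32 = (x - 2)*(x^3 - x^2 - 16*x + 16) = (x - 2)*(x + 4)*(x^2 - 5*x + 4) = (x - 4)*(x - 2)*(x + 4)*(x - 1)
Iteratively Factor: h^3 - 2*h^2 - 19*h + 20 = (h - 5)*(h^2 + 3*h - 4) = (h - 5)*(h - 1)*(h + 4)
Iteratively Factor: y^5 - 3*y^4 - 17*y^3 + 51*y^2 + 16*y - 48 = (y + 4)*(y^4 - 7*y^3 + 11*y^2 + 7*y - 12) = (y + 1)*(y + 4)*(y^3 - 8*y^2 + 19*y - 12) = (y - 3)*(y + 1)*(y + 4)*(y^2 - 5*y + 4) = (y - 4)*(y - 3)*(y + 1)*(y + 4)*(y - 1)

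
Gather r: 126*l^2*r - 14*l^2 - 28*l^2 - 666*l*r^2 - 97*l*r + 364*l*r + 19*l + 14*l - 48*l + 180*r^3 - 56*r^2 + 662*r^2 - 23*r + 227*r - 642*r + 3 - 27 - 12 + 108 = -42*l^2 - 15*l + 180*r^3 + r^2*(606 - 666*l) + r*(126*l^2 + 267*l - 438) + 72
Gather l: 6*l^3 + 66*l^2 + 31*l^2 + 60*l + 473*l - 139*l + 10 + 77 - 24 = 6*l^3 + 97*l^2 + 394*l + 63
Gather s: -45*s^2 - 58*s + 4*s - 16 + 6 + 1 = -45*s^2 - 54*s - 9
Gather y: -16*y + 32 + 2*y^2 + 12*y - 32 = 2*y^2 - 4*y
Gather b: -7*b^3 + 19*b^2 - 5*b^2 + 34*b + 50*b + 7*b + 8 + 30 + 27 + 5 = -7*b^3 + 14*b^2 + 91*b + 70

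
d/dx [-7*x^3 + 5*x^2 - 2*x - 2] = -21*x^2 + 10*x - 2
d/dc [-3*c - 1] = -3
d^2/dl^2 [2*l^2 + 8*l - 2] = 4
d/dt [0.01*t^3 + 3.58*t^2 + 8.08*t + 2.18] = 0.03*t^2 + 7.16*t + 8.08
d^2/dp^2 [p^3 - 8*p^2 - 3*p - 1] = 6*p - 16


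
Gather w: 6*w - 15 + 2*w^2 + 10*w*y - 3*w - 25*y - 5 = 2*w^2 + w*(10*y + 3) - 25*y - 20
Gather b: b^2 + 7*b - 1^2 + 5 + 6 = b^2 + 7*b + 10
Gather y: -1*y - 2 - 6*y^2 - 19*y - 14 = -6*y^2 - 20*y - 16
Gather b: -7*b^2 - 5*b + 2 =-7*b^2 - 5*b + 2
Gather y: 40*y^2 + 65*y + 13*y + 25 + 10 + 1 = 40*y^2 + 78*y + 36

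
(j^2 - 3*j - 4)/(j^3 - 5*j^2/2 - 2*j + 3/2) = 2*(j - 4)/(2*j^2 - 7*j + 3)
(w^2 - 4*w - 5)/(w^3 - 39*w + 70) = (w + 1)/(w^2 + 5*w - 14)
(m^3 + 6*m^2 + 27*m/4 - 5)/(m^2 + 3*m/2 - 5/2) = (m^2 + 7*m/2 - 2)/(m - 1)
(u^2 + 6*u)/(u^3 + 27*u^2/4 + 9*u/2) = 4/(4*u + 3)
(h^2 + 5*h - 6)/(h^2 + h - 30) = (h - 1)/(h - 5)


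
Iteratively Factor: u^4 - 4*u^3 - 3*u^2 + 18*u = (u - 3)*(u^3 - u^2 - 6*u) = u*(u - 3)*(u^2 - u - 6) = u*(u - 3)^2*(u + 2)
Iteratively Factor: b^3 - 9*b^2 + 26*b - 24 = (b - 4)*(b^2 - 5*b + 6) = (b - 4)*(b - 3)*(b - 2)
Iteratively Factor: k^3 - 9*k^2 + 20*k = (k)*(k^2 - 9*k + 20) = k*(k - 4)*(k - 5)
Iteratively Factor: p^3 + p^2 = (p + 1)*(p^2) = p*(p + 1)*(p)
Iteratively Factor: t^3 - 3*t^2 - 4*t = (t + 1)*(t^2 - 4*t) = (t - 4)*(t + 1)*(t)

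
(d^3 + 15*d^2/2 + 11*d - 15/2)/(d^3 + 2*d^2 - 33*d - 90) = (d - 1/2)/(d - 6)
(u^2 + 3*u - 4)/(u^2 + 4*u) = (u - 1)/u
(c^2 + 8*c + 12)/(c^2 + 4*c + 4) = (c + 6)/(c + 2)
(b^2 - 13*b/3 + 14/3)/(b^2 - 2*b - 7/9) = 3*(b - 2)/(3*b + 1)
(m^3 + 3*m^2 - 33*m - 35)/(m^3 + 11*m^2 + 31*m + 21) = (m - 5)/(m + 3)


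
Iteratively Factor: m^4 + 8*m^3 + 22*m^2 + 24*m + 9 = (m + 1)*(m^3 + 7*m^2 + 15*m + 9) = (m + 1)^2*(m^2 + 6*m + 9) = (m + 1)^2*(m + 3)*(m + 3)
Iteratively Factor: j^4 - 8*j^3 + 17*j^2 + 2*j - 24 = (j - 2)*(j^3 - 6*j^2 + 5*j + 12) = (j - 2)*(j + 1)*(j^2 - 7*j + 12) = (j - 4)*(j - 2)*(j + 1)*(j - 3)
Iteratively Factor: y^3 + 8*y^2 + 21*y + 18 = (y + 3)*(y^2 + 5*y + 6) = (y + 3)^2*(y + 2)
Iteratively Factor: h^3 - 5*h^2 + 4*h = (h - 4)*(h^2 - h) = (h - 4)*(h - 1)*(h)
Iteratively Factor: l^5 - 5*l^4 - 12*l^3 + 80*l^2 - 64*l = (l - 1)*(l^4 - 4*l^3 - 16*l^2 + 64*l) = (l - 4)*(l - 1)*(l^3 - 16*l) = l*(l - 4)*(l - 1)*(l^2 - 16) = l*(l - 4)*(l - 1)*(l + 4)*(l - 4)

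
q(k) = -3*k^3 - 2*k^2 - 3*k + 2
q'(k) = -9*k^2 - 4*k - 3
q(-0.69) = 4.10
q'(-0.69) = -4.52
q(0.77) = -2.87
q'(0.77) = -11.42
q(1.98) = -35.07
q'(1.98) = -46.20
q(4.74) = -376.64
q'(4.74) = -224.17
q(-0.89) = 5.20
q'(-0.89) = -6.57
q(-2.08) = 26.58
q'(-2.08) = -33.62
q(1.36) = -13.33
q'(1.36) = -25.09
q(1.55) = -18.63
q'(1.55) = -30.82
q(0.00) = 2.00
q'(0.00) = -3.00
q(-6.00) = 596.00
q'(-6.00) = -303.00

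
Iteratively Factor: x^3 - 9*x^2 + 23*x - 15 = (x - 1)*(x^2 - 8*x + 15) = (x - 5)*(x - 1)*(x - 3)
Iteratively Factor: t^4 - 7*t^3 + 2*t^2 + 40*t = (t - 5)*(t^3 - 2*t^2 - 8*t) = (t - 5)*(t + 2)*(t^2 - 4*t) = (t - 5)*(t - 4)*(t + 2)*(t)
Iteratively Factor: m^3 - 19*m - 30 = (m + 2)*(m^2 - 2*m - 15) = (m + 2)*(m + 3)*(m - 5)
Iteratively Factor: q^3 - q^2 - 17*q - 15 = (q + 1)*(q^2 - 2*q - 15) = (q + 1)*(q + 3)*(q - 5)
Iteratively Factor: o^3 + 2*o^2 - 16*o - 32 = (o + 4)*(o^2 - 2*o - 8) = (o + 2)*(o + 4)*(o - 4)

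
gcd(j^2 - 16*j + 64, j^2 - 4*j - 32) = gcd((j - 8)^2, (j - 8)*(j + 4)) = j - 8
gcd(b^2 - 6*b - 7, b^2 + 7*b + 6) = b + 1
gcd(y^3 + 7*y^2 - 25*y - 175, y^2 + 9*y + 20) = y + 5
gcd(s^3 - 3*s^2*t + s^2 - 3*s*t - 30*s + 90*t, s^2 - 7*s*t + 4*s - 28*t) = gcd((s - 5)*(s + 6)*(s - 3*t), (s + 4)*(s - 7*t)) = 1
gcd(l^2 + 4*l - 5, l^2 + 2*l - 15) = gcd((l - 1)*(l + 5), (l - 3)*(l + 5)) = l + 5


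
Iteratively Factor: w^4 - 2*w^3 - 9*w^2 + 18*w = (w + 3)*(w^3 - 5*w^2 + 6*w) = (w - 2)*(w + 3)*(w^2 - 3*w) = w*(w - 2)*(w + 3)*(w - 3)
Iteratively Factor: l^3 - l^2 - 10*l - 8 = (l + 2)*(l^2 - 3*l - 4) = (l - 4)*(l + 2)*(l + 1)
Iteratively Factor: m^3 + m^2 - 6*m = (m + 3)*(m^2 - 2*m) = m*(m + 3)*(m - 2)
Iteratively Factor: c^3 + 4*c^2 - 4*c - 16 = (c + 4)*(c^2 - 4) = (c - 2)*(c + 4)*(c + 2)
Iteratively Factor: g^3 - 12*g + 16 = (g - 2)*(g^2 + 2*g - 8) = (g - 2)*(g + 4)*(g - 2)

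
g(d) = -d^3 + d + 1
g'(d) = 1 - 3*d^2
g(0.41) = 1.34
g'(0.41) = 0.50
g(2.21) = -7.58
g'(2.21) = -13.65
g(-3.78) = 51.23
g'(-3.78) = -41.87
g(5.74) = -182.38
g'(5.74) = -97.84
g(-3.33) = 34.60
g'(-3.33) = -32.27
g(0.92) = 1.14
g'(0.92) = -1.54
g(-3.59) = 43.68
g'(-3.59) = -37.66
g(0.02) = 1.02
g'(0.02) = 1.00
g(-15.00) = 3361.00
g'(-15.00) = -674.00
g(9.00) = -719.00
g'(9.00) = -242.00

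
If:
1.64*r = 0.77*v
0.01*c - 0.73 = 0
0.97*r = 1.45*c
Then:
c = 73.00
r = 109.12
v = 232.42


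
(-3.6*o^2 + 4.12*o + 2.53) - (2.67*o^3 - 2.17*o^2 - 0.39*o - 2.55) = -2.67*o^3 - 1.43*o^2 + 4.51*o + 5.08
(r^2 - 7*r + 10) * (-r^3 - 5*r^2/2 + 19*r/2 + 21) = -r^5 + 9*r^4/2 + 17*r^3 - 141*r^2/2 - 52*r + 210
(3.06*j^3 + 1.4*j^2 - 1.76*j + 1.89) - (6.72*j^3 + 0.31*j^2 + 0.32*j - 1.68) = -3.66*j^3 + 1.09*j^2 - 2.08*j + 3.57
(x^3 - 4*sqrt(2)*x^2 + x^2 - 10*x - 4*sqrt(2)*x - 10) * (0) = 0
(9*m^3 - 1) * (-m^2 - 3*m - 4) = -9*m^5 - 27*m^4 - 36*m^3 + m^2 + 3*m + 4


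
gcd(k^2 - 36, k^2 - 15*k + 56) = 1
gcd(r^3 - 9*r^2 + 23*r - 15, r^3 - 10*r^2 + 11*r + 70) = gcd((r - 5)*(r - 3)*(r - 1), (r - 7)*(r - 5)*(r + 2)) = r - 5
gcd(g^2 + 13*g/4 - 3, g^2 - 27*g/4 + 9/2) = g - 3/4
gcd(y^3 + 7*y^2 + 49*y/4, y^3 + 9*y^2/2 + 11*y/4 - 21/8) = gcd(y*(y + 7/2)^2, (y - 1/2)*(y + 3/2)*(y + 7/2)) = y + 7/2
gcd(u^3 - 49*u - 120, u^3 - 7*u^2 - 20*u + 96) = u - 8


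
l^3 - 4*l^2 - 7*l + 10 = (l - 5)*(l - 1)*(l + 2)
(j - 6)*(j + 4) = j^2 - 2*j - 24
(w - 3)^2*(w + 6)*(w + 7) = w^4 + 7*w^3 - 27*w^2 - 135*w + 378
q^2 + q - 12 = (q - 3)*(q + 4)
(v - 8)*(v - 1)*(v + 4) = v^3 - 5*v^2 - 28*v + 32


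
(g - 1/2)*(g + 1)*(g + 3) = g^3 + 7*g^2/2 + g - 3/2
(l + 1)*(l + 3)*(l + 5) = l^3 + 9*l^2 + 23*l + 15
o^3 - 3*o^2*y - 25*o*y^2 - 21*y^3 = (o - 7*y)*(o + y)*(o + 3*y)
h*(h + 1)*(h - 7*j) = h^3 - 7*h^2*j + h^2 - 7*h*j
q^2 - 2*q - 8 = (q - 4)*(q + 2)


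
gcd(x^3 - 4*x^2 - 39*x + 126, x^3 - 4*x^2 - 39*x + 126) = x^3 - 4*x^2 - 39*x + 126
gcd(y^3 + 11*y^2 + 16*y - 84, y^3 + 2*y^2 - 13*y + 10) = y - 2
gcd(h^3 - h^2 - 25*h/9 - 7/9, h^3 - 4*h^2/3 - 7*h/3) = h^2 - 4*h/3 - 7/3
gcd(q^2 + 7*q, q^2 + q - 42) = q + 7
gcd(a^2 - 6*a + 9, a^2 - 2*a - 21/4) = 1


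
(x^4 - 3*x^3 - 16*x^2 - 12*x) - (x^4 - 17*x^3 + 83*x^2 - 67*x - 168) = 14*x^3 - 99*x^2 + 55*x + 168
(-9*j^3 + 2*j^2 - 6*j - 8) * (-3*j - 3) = 27*j^4 + 21*j^3 + 12*j^2 + 42*j + 24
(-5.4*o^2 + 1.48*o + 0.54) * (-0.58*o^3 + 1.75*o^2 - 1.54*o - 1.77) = 3.132*o^5 - 10.3084*o^4 + 10.5928*o^3 + 8.2238*o^2 - 3.4512*o - 0.9558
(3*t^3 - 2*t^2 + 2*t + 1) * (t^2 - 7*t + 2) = 3*t^5 - 23*t^4 + 22*t^3 - 17*t^2 - 3*t + 2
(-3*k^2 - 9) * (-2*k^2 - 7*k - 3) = 6*k^4 + 21*k^3 + 27*k^2 + 63*k + 27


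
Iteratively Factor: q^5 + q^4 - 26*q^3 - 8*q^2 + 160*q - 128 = (q + 4)*(q^4 - 3*q^3 - 14*q^2 + 48*q - 32) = (q - 4)*(q + 4)*(q^3 + q^2 - 10*q + 8) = (q - 4)*(q - 1)*(q + 4)*(q^2 + 2*q - 8) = (q - 4)*(q - 1)*(q + 4)^2*(q - 2)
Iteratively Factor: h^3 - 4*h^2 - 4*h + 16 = (h - 4)*(h^2 - 4) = (h - 4)*(h + 2)*(h - 2)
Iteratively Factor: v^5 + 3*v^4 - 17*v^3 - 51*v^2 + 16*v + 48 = (v + 4)*(v^4 - v^3 - 13*v^2 + v + 12) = (v + 3)*(v + 4)*(v^3 - 4*v^2 - v + 4) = (v - 4)*(v + 3)*(v + 4)*(v^2 - 1) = (v - 4)*(v - 1)*(v + 3)*(v + 4)*(v + 1)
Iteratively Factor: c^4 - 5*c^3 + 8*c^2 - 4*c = (c)*(c^3 - 5*c^2 + 8*c - 4) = c*(c - 2)*(c^2 - 3*c + 2) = c*(c - 2)^2*(c - 1)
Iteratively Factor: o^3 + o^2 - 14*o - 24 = (o - 4)*(o^2 + 5*o + 6) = (o - 4)*(o + 2)*(o + 3)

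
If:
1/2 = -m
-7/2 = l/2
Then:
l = -7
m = -1/2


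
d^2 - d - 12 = (d - 4)*(d + 3)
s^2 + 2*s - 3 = (s - 1)*(s + 3)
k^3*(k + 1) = k^4 + k^3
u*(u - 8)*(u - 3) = u^3 - 11*u^2 + 24*u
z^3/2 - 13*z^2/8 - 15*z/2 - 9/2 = (z/2 + 1)*(z - 6)*(z + 3/4)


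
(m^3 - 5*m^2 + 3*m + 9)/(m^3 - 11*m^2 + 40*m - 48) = (m^2 - 2*m - 3)/(m^2 - 8*m + 16)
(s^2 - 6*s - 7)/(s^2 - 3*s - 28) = (s + 1)/(s + 4)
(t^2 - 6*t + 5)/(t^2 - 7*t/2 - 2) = 2*(-t^2 + 6*t - 5)/(-2*t^2 + 7*t + 4)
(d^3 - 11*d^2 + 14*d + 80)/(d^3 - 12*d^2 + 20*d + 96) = (d - 5)/(d - 6)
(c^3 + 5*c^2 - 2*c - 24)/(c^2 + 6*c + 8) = (c^2 + c - 6)/(c + 2)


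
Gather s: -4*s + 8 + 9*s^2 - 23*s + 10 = 9*s^2 - 27*s + 18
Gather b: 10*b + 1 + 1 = 10*b + 2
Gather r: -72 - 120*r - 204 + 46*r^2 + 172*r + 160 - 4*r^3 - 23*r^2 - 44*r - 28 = -4*r^3 + 23*r^2 + 8*r - 144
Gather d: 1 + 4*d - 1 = 4*d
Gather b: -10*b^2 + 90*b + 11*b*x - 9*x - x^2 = -10*b^2 + b*(11*x + 90) - x^2 - 9*x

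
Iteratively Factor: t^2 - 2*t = (t - 2)*(t)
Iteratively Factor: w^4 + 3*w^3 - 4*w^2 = (w)*(w^3 + 3*w^2 - 4*w) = w^2*(w^2 + 3*w - 4) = w^2*(w - 1)*(w + 4)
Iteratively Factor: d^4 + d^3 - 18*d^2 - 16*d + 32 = (d + 4)*(d^3 - 3*d^2 - 6*d + 8) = (d - 4)*(d + 4)*(d^2 + d - 2) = (d - 4)*(d + 2)*(d + 4)*(d - 1)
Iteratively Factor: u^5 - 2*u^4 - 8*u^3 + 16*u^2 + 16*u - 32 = (u - 2)*(u^4 - 8*u^2 + 16) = (u - 2)*(u + 2)*(u^3 - 2*u^2 - 4*u + 8) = (u - 2)^2*(u + 2)*(u^2 - 4) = (u - 2)^2*(u + 2)^2*(u - 2)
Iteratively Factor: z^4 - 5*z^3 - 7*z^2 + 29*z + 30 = (z - 5)*(z^3 - 7*z - 6) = (z - 5)*(z + 2)*(z^2 - 2*z - 3) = (z - 5)*(z - 3)*(z + 2)*(z + 1)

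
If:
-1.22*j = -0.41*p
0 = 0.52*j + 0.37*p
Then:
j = 0.00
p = 0.00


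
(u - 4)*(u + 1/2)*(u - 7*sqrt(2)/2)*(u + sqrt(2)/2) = u^4 - 3*sqrt(2)*u^3 - 7*u^3/2 - 11*u^2/2 + 21*sqrt(2)*u^2/2 + 6*sqrt(2)*u + 49*u/4 + 7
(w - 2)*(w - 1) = w^2 - 3*w + 2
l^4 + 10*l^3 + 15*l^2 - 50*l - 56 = (l - 2)*(l + 1)*(l + 4)*(l + 7)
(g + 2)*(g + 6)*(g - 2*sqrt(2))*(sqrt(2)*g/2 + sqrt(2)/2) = sqrt(2)*g^4/2 - 2*g^3 + 9*sqrt(2)*g^3/2 - 18*g^2 + 10*sqrt(2)*g^2 - 40*g + 6*sqrt(2)*g - 24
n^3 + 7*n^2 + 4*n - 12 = (n - 1)*(n + 2)*(n + 6)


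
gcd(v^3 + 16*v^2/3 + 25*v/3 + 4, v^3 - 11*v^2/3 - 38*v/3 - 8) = v^2 + 7*v/3 + 4/3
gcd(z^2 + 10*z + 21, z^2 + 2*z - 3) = z + 3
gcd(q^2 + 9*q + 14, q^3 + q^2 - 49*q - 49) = q + 7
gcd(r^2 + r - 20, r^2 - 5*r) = 1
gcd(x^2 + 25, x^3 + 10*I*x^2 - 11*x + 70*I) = x + 5*I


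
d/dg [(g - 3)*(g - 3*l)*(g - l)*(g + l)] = 4*g^3 - 9*g^2*l - 9*g^2 - 2*g*l^2 + 18*g*l + 3*l^3 + 3*l^2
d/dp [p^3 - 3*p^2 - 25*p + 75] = 3*p^2 - 6*p - 25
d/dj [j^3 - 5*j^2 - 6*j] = 3*j^2 - 10*j - 6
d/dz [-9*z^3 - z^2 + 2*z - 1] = -27*z^2 - 2*z + 2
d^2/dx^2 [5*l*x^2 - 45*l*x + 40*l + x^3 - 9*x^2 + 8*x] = 10*l + 6*x - 18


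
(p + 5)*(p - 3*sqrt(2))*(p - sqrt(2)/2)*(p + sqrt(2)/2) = p^4 - 3*sqrt(2)*p^3 + 5*p^3 - 15*sqrt(2)*p^2 - p^2/2 - 5*p/2 + 3*sqrt(2)*p/2 + 15*sqrt(2)/2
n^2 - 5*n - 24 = (n - 8)*(n + 3)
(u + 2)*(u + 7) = u^2 + 9*u + 14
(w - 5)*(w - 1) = w^2 - 6*w + 5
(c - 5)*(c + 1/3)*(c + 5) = c^3 + c^2/3 - 25*c - 25/3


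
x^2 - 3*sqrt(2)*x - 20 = (x - 5*sqrt(2))*(x + 2*sqrt(2))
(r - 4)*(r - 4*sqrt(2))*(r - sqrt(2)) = r^3 - 5*sqrt(2)*r^2 - 4*r^2 + 8*r + 20*sqrt(2)*r - 32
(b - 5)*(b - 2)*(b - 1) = b^3 - 8*b^2 + 17*b - 10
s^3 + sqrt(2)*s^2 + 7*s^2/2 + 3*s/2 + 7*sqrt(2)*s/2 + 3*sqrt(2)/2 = (s + 1/2)*(s + 3)*(s + sqrt(2))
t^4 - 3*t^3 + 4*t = t*(t - 2)^2*(t + 1)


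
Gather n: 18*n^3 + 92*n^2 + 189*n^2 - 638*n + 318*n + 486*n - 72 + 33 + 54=18*n^3 + 281*n^2 + 166*n + 15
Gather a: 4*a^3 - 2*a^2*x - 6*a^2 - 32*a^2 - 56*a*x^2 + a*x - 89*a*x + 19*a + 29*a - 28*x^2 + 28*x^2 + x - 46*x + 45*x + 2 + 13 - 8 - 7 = 4*a^3 + a^2*(-2*x - 38) + a*(-56*x^2 - 88*x + 48)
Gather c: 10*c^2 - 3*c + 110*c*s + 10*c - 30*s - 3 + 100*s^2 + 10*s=10*c^2 + c*(110*s + 7) + 100*s^2 - 20*s - 3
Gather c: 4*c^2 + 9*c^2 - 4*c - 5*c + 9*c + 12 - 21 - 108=13*c^2 - 117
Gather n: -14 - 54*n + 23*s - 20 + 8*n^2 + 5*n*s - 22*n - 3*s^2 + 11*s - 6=8*n^2 + n*(5*s - 76) - 3*s^2 + 34*s - 40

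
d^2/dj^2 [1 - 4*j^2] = -8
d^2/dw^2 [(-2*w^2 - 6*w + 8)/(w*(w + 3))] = 48*(w^2 + 3*w + 3)/(w^3*(w^3 + 9*w^2 + 27*w + 27))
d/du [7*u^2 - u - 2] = 14*u - 1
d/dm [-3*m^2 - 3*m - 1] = -6*m - 3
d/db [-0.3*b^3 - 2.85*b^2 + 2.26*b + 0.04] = -0.9*b^2 - 5.7*b + 2.26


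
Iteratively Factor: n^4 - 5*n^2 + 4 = (n + 2)*(n^3 - 2*n^2 - n + 2) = (n - 1)*(n + 2)*(n^2 - n - 2) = (n - 1)*(n + 1)*(n + 2)*(n - 2)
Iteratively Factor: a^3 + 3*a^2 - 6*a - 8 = (a - 2)*(a^2 + 5*a + 4) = (a - 2)*(a + 1)*(a + 4)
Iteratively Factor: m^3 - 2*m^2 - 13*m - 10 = (m - 5)*(m^2 + 3*m + 2) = (m - 5)*(m + 1)*(m + 2)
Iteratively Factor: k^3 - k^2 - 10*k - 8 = (k - 4)*(k^2 + 3*k + 2) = (k - 4)*(k + 1)*(k + 2)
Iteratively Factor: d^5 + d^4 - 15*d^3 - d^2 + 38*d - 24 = (d + 2)*(d^4 - d^3 - 13*d^2 + 25*d - 12) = (d + 2)*(d + 4)*(d^3 - 5*d^2 + 7*d - 3) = (d - 1)*(d + 2)*(d + 4)*(d^2 - 4*d + 3) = (d - 3)*(d - 1)*(d + 2)*(d + 4)*(d - 1)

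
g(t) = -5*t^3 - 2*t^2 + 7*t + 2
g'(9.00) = -1244.00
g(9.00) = -3742.00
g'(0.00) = 7.00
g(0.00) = 2.00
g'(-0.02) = 7.07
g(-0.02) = 1.86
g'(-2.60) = -84.00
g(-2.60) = 58.16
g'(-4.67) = -301.45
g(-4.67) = 434.93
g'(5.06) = -397.29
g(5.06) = -661.56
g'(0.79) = -5.52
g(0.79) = 3.82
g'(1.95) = -57.84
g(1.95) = -29.03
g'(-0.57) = 4.41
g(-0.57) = -1.71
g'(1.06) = -14.09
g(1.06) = 1.22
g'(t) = -15*t^2 - 4*t + 7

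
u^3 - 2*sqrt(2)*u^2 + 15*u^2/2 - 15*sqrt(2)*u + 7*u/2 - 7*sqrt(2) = (u + 1/2)*(u + 7)*(u - 2*sqrt(2))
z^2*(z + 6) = z^3 + 6*z^2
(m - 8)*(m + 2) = m^2 - 6*m - 16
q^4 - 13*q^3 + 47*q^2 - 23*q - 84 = (q - 7)*(q - 4)*(q - 3)*(q + 1)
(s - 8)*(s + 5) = s^2 - 3*s - 40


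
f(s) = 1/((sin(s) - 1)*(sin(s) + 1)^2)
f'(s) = -2*cos(s)/((sin(s) - 1)*(sin(s) + 1)^3) - cos(s)/((sin(s) - 1)^2*(sin(s) + 1)^2)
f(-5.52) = -1.13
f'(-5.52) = -1.68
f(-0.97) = -17.87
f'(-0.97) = 109.84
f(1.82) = -8.35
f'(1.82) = 64.57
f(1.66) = -63.13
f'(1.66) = 1408.79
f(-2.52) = -3.62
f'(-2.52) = -12.24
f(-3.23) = -0.93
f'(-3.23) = -0.68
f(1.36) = -11.55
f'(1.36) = -106.72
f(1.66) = -63.13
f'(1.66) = 1408.79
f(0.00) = -1.00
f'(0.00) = 1.00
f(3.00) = -0.89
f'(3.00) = -0.52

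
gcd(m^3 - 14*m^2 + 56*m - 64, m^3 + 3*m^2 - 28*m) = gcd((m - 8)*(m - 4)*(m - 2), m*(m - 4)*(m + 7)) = m - 4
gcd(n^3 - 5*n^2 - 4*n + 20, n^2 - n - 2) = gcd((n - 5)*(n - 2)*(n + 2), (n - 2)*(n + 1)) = n - 2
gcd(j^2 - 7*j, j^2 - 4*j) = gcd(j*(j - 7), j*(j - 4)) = j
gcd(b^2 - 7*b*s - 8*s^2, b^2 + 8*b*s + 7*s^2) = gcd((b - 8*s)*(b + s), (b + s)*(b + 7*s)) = b + s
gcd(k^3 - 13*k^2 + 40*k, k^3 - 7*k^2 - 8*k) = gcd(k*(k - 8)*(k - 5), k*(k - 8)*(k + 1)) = k^2 - 8*k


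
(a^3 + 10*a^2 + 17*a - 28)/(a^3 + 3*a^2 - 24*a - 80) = (a^2 + 6*a - 7)/(a^2 - a - 20)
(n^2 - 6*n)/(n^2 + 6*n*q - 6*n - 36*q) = n/(n + 6*q)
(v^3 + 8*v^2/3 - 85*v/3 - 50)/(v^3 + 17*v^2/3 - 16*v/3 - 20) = (v - 5)/(v - 2)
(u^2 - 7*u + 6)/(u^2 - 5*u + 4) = (u - 6)/(u - 4)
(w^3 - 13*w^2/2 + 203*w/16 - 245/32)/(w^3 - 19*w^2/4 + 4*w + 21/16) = (16*w^2 - 48*w + 35)/(2*(8*w^2 - 10*w - 3))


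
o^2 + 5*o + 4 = (o + 1)*(o + 4)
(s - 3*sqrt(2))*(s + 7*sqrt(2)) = s^2 + 4*sqrt(2)*s - 42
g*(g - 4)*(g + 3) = g^3 - g^2 - 12*g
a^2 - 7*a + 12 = (a - 4)*(a - 3)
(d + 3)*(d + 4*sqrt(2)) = d^2 + 3*d + 4*sqrt(2)*d + 12*sqrt(2)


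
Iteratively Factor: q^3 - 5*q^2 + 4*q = (q - 4)*(q^2 - q) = (q - 4)*(q - 1)*(q)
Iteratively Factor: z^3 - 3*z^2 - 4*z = (z - 4)*(z^2 + z) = z*(z - 4)*(z + 1)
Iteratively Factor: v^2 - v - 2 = (v - 2)*(v + 1)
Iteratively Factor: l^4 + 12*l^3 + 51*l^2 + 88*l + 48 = (l + 1)*(l^3 + 11*l^2 + 40*l + 48) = (l + 1)*(l + 3)*(l^2 + 8*l + 16) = (l + 1)*(l + 3)*(l + 4)*(l + 4)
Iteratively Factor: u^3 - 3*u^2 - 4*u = (u)*(u^2 - 3*u - 4) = u*(u + 1)*(u - 4)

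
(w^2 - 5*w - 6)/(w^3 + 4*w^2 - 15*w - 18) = (w - 6)/(w^2 + 3*w - 18)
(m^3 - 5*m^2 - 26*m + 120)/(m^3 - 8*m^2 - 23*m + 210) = (m - 4)/(m - 7)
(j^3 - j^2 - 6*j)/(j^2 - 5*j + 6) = j*(j + 2)/(j - 2)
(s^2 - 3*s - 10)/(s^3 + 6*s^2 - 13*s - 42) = (s - 5)/(s^2 + 4*s - 21)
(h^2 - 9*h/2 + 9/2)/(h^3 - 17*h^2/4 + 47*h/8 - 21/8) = 4*(h - 3)/(4*h^2 - 11*h + 7)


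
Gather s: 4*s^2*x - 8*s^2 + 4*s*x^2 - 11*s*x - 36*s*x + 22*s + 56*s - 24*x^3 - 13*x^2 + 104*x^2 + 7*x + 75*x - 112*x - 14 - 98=s^2*(4*x - 8) + s*(4*x^2 - 47*x + 78) - 24*x^3 + 91*x^2 - 30*x - 112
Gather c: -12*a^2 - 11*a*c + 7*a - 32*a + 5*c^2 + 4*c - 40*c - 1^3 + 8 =-12*a^2 - 25*a + 5*c^2 + c*(-11*a - 36) + 7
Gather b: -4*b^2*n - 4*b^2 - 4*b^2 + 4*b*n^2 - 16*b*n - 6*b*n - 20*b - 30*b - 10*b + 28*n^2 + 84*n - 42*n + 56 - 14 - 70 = b^2*(-4*n - 8) + b*(4*n^2 - 22*n - 60) + 28*n^2 + 42*n - 28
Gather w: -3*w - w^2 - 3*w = -w^2 - 6*w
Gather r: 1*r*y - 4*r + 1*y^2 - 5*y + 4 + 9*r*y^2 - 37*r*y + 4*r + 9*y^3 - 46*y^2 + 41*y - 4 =r*(9*y^2 - 36*y) + 9*y^3 - 45*y^2 + 36*y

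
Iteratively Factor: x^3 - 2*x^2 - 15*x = (x - 5)*(x^2 + 3*x) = (x - 5)*(x + 3)*(x)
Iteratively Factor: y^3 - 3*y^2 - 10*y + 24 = (y - 4)*(y^2 + y - 6) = (y - 4)*(y - 2)*(y + 3)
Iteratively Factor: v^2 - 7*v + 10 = (v - 5)*(v - 2)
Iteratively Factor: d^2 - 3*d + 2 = (d - 1)*(d - 2)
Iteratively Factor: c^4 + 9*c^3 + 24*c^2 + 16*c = (c + 1)*(c^3 + 8*c^2 + 16*c) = (c + 1)*(c + 4)*(c^2 + 4*c) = (c + 1)*(c + 4)^2*(c)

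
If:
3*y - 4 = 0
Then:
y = 4/3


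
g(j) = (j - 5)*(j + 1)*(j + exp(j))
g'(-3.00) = 46.30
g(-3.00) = -47.20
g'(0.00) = -14.00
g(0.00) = -5.00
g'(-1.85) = 19.77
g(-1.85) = -9.86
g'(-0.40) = -6.71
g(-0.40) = -0.88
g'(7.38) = 49336.61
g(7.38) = 32129.83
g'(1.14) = -41.43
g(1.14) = -35.25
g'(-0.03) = -13.43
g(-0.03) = -4.59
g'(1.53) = -55.10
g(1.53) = -53.98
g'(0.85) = -32.98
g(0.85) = -24.49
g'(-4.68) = 98.35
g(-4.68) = -166.38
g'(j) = (j - 5)*(j + 1)*(exp(j) + 1) + (j - 5)*(j + exp(j)) + (j + 1)*(j + exp(j))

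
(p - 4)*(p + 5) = p^2 + p - 20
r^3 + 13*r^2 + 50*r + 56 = (r + 2)*(r + 4)*(r + 7)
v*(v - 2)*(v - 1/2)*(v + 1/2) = v^4 - 2*v^3 - v^2/4 + v/2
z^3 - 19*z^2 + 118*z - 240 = (z - 8)*(z - 6)*(z - 5)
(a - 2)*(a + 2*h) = a^2 + 2*a*h - 2*a - 4*h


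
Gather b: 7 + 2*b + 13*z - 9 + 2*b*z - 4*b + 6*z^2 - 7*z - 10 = b*(2*z - 2) + 6*z^2 + 6*z - 12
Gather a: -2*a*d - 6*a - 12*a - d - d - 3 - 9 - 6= a*(-2*d - 18) - 2*d - 18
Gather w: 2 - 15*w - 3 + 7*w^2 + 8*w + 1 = 7*w^2 - 7*w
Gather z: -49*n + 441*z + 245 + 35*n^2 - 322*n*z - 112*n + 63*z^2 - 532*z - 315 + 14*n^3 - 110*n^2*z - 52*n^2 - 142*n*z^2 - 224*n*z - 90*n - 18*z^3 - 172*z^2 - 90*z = 14*n^3 - 17*n^2 - 251*n - 18*z^3 + z^2*(-142*n - 109) + z*(-110*n^2 - 546*n - 181) - 70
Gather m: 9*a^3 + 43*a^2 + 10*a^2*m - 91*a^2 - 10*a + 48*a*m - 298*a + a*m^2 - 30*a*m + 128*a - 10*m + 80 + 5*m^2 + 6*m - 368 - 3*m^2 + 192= 9*a^3 - 48*a^2 - 180*a + m^2*(a + 2) + m*(10*a^2 + 18*a - 4) - 96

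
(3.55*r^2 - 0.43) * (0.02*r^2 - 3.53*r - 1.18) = 0.071*r^4 - 12.5315*r^3 - 4.1976*r^2 + 1.5179*r + 0.5074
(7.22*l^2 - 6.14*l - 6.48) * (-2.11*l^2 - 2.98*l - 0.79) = -15.2342*l^4 - 8.5602*l^3 + 26.2662*l^2 + 24.161*l + 5.1192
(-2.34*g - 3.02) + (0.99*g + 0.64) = -1.35*g - 2.38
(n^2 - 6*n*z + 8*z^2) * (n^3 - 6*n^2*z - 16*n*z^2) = n^5 - 12*n^4*z + 28*n^3*z^2 + 48*n^2*z^3 - 128*n*z^4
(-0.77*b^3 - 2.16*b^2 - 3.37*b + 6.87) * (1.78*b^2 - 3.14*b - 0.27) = -1.3706*b^5 - 1.427*b^4 + 0.991700000000001*b^3 + 23.3936*b^2 - 20.6619*b - 1.8549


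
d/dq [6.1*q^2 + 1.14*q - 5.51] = 12.2*q + 1.14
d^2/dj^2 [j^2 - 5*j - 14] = 2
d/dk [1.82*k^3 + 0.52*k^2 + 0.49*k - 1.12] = 5.46*k^2 + 1.04*k + 0.49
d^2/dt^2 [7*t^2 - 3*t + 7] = 14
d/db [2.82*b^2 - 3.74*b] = 5.64*b - 3.74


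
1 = 1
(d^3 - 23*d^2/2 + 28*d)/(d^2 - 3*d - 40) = d*(2*d - 7)/(2*(d + 5))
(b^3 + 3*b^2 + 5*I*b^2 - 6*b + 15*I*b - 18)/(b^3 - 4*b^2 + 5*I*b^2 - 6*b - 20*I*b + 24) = (b + 3)/(b - 4)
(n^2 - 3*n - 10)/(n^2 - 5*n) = (n + 2)/n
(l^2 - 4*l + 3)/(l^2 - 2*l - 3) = (l - 1)/(l + 1)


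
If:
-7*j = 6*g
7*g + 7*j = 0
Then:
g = 0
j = 0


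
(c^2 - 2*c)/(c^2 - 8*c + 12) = c/(c - 6)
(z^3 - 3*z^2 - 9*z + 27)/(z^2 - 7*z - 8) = (-z^3 + 3*z^2 + 9*z - 27)/(-z^2 + 7*z + 8)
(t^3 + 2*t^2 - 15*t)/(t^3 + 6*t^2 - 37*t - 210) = t*(t - 3)/(t^2 + t - 42)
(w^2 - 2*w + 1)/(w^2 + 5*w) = (w^2 - 2*w + 1)/(w*(w + 5))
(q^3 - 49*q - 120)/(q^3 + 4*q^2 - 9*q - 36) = (q^2 - 3*q - 40)/(q^2 + q - 12)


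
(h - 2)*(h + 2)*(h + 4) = h^3 + 4*h^2 - 4*h - 16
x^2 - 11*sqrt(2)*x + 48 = (x - 8*sqrt(2))*(x - 3*sqrt(2))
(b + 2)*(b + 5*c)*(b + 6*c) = b^3 + 11*b^2*c + 2*b^2 + 30*b*c^2 + 22*b*c + 60*c^2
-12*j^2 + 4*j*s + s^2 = (-2*j + s)*(6*j + s)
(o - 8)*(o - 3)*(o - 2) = o^3 - 13*o^2 + 46*o - 48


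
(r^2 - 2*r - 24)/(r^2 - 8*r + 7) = (r^2 - 2*r - 24)/(r^2 - 8*r + 7)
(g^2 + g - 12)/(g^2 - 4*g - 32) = (g - 3)/(g - 8)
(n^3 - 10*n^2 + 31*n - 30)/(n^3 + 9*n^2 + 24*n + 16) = (n^3 - 10*n^2 + 31*n - 30)/(n^3 + 9*n^2 + 24*n + 16)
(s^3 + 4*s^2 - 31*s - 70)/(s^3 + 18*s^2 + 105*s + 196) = (s^2 - 3*s - 10)/(s^2 + 11*s + 28)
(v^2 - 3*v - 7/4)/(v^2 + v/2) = (v - 7/2)/v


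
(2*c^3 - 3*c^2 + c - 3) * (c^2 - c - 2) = 2*c^5 - 5*c^4 + 2*c^2 + c + 6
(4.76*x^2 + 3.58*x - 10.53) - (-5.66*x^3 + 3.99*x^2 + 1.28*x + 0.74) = 5.66*x^3 + 0.77*x^2 + 2.3*x - 11.27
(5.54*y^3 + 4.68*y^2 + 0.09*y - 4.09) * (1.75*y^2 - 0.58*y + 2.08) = 9.695*y^5 + 4.9768*y^4 + 8.9663*y^3 + 2.5247*y^2 + 2.5594*y - 8.5072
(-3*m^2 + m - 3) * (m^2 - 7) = -3*m^4 + m^3 + 18*m^2 - 7*m + 21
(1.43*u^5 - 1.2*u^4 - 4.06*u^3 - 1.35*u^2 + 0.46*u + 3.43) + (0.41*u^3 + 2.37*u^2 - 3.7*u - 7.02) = 1.43*u^5 - 1.2*u^4 - 3.65*u^3 + 1.02*u^2 - 3.24*u - 3.59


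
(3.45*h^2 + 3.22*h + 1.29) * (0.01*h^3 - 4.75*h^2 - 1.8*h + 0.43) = 0.0345*h^5 - 16.3553*h^4 - 21.4921*h^3 - 10.44*h^2 - 0.9374*h + 0.5547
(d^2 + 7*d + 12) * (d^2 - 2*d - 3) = d^4 + 5*d^3 - 5*d^2 - 45*d - 36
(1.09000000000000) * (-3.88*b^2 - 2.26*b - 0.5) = -4.2292*b^2 - 2.4634*b - 0.545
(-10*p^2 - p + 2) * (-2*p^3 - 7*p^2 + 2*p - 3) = 20*p^5 + 72*p^4 - 17*p^3 + 14*p^2 + 7*p - 6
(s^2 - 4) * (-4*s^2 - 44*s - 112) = -4*s^4 - 44*s^3 - 96*s^2 + 176*s + 448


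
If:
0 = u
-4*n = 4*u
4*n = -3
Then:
No Solution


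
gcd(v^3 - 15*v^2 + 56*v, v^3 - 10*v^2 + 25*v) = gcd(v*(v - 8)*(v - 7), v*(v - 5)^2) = v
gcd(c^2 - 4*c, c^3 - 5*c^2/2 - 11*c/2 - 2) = c - 4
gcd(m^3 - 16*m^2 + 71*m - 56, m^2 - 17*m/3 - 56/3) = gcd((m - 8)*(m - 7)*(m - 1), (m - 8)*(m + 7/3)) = m - 8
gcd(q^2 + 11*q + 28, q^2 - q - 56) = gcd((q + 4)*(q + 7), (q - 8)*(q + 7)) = q + 7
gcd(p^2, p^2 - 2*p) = p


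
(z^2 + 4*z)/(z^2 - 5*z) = (z + 4)/(z - 5)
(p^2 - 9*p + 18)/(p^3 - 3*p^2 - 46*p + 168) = (p - 3)/(p^2 + 3*p - 28)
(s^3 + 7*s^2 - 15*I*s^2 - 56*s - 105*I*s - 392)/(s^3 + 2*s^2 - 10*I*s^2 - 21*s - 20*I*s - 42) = (s^2 + s*(7 - 8*I) - 56*I)/(s^2 + s*(2 - 3*I) - 6*I)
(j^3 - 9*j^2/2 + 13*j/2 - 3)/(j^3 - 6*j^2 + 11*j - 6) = (j - 3/2)/(j - 3)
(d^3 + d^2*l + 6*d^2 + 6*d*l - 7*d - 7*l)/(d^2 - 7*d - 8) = (-d^3 - d^2*l - 6*d^2 - 6*d*l + 7*d + 7*l)/(-d^2 + 7*d + 8)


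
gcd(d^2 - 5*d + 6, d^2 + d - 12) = d - 3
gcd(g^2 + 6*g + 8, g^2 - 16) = g + 4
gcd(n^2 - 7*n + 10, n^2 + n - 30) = n - 5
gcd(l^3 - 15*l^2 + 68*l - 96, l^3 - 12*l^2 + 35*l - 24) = l^2 - 11*l + 24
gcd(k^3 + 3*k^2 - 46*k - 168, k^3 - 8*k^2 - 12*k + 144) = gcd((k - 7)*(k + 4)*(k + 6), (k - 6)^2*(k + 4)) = k + 4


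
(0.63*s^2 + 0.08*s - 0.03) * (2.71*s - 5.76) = 1.7073*s^3 - 3.412*s^2 - 0.5421*s + 0.1728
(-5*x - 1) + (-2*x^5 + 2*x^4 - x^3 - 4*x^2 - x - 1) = -2*x^5 + 2*x^4 - x^3 - 4*x^2 - 6*x - 2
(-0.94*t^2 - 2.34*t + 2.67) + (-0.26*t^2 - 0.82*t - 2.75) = -1.2*t^2 - 3.16*t - 0.0800000000000001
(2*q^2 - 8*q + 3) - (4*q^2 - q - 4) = -2*q^2 - 7*q + 7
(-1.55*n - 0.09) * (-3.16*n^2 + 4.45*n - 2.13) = 4.898*n^3 - 6.6131*n^2 + 2.901*n + 0.1917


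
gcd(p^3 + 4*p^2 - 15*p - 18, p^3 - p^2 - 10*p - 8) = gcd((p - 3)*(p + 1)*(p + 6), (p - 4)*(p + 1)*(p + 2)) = p + 1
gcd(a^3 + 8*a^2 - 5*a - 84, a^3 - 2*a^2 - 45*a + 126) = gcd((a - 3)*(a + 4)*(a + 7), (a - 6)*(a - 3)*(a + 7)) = a^2 + 4*a - 21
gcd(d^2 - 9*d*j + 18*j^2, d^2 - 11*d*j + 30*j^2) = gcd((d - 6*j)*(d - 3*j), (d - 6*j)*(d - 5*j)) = d - 6*j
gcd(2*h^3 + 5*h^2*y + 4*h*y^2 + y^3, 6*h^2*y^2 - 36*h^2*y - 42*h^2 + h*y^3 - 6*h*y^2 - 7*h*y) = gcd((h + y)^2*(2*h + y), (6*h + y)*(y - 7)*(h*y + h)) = 1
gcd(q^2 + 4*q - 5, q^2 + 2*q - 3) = q - 1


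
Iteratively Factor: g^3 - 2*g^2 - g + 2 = (g - 1)*(g^2 - g - 2) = (g - 1)*(g + 1)*(g - 2)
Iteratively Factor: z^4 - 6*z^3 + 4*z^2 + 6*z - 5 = (z - 1)*(z^3 - 5*z^2 - z + 5) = (z - 5)*(z - 1)*(z^2 - 1) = (z - 5)*(z - 1)*(z + 1)*(z - 1)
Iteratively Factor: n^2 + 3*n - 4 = (n + 4)*(n - 1)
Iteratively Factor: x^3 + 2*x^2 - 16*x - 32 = (x + 2)*(x^2 - 16) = (x + 2)*(x + 4)*(x - 4)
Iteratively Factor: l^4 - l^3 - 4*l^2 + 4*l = (l - 1)*(l^3 - 4*l) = (l - 2)*(l - 1)*(l^2 + 2*l) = l*(l - 2)*(l - 1)*(l + 2)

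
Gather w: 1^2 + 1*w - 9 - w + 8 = 0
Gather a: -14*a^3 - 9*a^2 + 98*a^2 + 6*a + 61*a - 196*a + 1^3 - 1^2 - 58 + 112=-14*a^3 + 89*a^2 - 129*a + 54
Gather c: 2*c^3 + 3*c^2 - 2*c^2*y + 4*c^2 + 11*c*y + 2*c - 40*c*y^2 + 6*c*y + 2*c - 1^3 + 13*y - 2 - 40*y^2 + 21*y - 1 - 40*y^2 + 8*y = 2*c^3 + c^2*(7 - 2*y) + c*(-40*y^2 + 17*y + 4) - 80*y^2 + 42*y - 4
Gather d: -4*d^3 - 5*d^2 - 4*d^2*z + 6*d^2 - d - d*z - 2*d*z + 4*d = -4*d^3 + d^2*(1 - 4*z) + d*(3 - 3*z)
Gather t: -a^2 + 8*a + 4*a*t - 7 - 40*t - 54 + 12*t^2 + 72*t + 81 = -a^2 + 8*a + 12*t^2 + t*(4*a + 32) + 20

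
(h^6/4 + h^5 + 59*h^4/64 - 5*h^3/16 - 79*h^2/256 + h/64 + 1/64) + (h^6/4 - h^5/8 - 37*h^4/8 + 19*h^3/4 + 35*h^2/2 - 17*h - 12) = h^6/2 + 7*h^5/8 - 237*h^4/64 + 71*h^3/16 + 4401*h^2/256 - 1087*h/64 - 767/64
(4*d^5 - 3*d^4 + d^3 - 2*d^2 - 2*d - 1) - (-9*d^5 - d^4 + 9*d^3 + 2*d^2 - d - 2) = 13*d^5 - 2*d^4 - 8*d^3 - 4*d^2 - d + 1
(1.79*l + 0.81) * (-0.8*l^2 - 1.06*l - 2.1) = -1.432*l^3 - 2.5454*l^2 - 4.6176*l - 1.701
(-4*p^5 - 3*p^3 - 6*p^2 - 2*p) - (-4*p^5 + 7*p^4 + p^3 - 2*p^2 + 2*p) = -7*p^4 - 4*p^3 - 4*p^2 - 4*p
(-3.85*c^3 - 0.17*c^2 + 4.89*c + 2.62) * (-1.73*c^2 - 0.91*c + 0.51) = 6.6605*c^5 + 3.7976*c^4 - 10.2685*c^3 - 9.0692*c^2 + 0.1097*c + 1.3362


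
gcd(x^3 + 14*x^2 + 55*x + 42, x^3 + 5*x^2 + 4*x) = x + 1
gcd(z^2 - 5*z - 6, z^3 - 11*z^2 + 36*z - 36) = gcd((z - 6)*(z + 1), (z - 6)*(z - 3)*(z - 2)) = z - 6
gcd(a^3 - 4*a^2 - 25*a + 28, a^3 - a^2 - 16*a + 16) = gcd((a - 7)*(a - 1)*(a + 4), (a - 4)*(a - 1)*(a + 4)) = a^2 + 3*a - 4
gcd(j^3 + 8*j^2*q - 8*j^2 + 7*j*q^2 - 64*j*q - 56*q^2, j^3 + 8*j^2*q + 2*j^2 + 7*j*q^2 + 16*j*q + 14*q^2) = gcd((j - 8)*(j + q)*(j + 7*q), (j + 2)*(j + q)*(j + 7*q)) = j^2 + 8*j*q + 7*q^2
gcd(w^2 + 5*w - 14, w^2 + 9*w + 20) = 1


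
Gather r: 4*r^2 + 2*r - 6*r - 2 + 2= 4*r^2 - 4*r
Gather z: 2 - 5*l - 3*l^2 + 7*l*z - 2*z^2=-3*l^2 + 7*l*z - 5*l - 2*z^2 + 2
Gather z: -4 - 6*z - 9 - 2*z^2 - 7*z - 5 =-2*z^2 - 13*z - 18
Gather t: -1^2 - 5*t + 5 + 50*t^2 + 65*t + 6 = 50*t^2 + 60*t + 10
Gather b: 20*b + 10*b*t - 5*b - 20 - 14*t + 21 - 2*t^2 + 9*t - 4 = b*(10*t + 15) - 2*t^2 - 5*t - 3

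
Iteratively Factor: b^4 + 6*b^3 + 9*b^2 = (b)*(b^3 + 6*b^2 + 9*b) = b*(b + 3)*(b^2 + 3*b) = b^2*(b + 3)*(b + 3)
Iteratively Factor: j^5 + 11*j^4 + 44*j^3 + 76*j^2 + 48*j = (j + 4)*(j^4 + 7*j^3 + 16*j^2 + 12*j) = j*(j + 4)*(j^3 + 7*j^2 + 16*j + 12) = j*(j + 2)*(j + 4)*(j^2 + 5*j + 6) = j*(j + 2)^2*(j + 4)*(j + 3)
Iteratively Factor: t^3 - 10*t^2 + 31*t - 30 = (t - 5)*(t^2 - 5*t + 6) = (t - 5)*(t - 3)*(t - 2)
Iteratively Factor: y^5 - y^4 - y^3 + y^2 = (y + 1)*(y^4 - 2*y^3 + y^2) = (y - 1)*(y + 1)*(y^3 - y^2) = (y - 1)^2*(y + 1)*(y^2) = y*(y - 1)^2*(y + 1)*(y)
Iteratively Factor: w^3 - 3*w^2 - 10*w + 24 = (w - 2)*(w^2 - w - 12) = (w - 2)*(w + 3)*(w - 4)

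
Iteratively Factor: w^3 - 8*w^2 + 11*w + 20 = (w - 4)*(w^2 - 4*w - 5) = (w - 5)*(w - 4)*(w + 1)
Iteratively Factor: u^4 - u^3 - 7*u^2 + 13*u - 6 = (u - 1)*(u^3 - 7*u + 6) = (u - 2)*(u - 1)*(u^2 + 2*u - 3) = (u - 2)*(u - 1)*(u + 3)*(u - 1)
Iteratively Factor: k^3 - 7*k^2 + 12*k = (k - 4)*(k^2 - 3*k) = (k - 4)*(k - 3)*(k)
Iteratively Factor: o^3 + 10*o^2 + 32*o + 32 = (o + 4)*(o^2 + 6*o + 8) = (o + 4)^2*(o + 2)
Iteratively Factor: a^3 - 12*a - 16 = (a + 2)*(a^2 - 2*a - 8) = (a - 4)*(a + 2)*(a + 2)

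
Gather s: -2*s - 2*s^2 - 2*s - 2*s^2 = -4*s^2 - 4*s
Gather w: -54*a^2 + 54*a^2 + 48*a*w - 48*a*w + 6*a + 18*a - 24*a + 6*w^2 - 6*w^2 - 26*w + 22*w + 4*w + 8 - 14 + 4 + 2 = 0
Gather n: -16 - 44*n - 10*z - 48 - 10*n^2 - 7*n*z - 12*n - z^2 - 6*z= -10*n^2 + n*(-7*z - 56) - z^2 - 16*z - 64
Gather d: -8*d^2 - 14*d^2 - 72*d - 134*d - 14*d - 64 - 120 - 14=-22*d^2 - 220*d - 198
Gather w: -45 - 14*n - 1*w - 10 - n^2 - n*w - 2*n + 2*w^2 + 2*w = -n^2 - 16*n + 2*w^2 + w*(1 - n) - 55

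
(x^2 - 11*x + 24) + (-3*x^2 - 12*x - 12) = -2*x^2 - 23*x + 12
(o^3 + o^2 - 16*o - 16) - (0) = o^3 + o^2 - 16*o - 16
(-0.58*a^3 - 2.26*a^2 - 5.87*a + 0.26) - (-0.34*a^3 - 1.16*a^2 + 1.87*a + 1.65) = -0.24*a^3 - 1.1*a^2 - 7.74*a - 1.39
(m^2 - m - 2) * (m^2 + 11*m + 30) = m^4 + 10*m^3 + 17*m^2 - 52*m - 60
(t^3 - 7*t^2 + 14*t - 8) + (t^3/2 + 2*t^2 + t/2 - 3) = 3*t^3/2 - 5*t^2 + 29*t/2 - 11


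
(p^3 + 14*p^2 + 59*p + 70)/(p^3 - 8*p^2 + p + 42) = (p^2 + 12*p + 35)/(p^2 - 10*p + 21)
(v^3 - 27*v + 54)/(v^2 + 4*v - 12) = (v^2 - 6*v + 9)/(v - 2)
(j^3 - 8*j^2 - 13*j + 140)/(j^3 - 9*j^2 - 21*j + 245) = (j^2 - j - 20)/(j^2 - 2*j - 35)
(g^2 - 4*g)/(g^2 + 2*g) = (g - 4)/(g + 2)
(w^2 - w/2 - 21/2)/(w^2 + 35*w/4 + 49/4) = 2*(2*w^2 - w - 21)/(4*w^2 + 35*w + 49)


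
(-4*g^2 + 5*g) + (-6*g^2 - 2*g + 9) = -10*g^2 + 3*g + 9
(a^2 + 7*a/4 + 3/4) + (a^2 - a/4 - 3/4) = 2*a^2 + 3*a/2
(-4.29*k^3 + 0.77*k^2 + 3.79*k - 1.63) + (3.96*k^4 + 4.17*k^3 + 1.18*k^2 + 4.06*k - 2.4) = 3.96*k^4 - 0.12*k^3 + 1.95*k^2 + 7.85*k - 4.03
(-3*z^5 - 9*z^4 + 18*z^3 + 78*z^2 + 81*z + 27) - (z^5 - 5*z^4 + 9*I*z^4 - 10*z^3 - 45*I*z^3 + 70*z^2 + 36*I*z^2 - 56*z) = -4*z^5 - 4*z^4 - 9*I*z^4 + 28*z^3 + 45*I*z^3 + 8*z^2 - 36*I*z^2 + 137*z + 27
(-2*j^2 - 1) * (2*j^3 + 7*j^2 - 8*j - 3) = -4*j^5 - 14*j^4 + 14*j^3 - j^2 + 8*j + 3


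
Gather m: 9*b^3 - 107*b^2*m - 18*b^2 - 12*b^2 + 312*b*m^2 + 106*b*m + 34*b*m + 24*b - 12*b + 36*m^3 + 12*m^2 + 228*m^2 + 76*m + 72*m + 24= 9*b^3 - 30*b^2 + 12*b + 36*m^3 + m^2*(312*b + 240) + m*(-107*b^2 + 140*b + 148) + 24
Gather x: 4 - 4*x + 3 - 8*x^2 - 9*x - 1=-8*x^2 - 13*x + 6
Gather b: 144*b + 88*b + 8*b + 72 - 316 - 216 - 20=240*b - 480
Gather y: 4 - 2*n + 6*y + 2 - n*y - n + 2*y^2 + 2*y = -3*n + 2*y^2 + y*(8 - n) + 6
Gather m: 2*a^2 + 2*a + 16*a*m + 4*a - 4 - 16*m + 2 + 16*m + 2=2*a^2 + 16*a*m + 6*a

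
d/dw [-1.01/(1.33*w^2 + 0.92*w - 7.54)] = (2.6866*w + 0.9292)/(1.33*w^2 + 0.92*w - 7.54)^2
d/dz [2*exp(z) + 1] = 2*exp(z)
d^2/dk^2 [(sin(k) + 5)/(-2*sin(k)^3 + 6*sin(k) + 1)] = (56*sin(k)^7 + 180*sin(k)^6 - 240*sin(k)^5 - 746*sin(k)^4 + 150*sin(k)^3 + 570*sin(k)^2 + 72*sin(k)*cos(k)^6 + 17*sin(k) + 360*cos(k)^6 - 12)/(-2*sin(k)^3 + 6*sin(k) + 1)^3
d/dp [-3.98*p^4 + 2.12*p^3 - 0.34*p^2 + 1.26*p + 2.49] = -15.92*p^3 + 6.36*p^2 - 0.68*p + 1.26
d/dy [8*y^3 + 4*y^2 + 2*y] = 24*y^2 + 8*y + 2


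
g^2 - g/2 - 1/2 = (g - 1)*(g + 1/2)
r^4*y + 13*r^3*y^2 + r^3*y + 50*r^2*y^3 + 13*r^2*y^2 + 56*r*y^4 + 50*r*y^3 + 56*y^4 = (r + 2*y)*(r + 4*y)*(r + 7*y)*(r*y + y)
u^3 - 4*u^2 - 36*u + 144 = (u - 6)*(u - 4)*(u + 6)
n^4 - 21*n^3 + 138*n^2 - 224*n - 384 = (n - 8)^2*(n - 6)*(n + 1)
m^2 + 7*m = m*(m + 7)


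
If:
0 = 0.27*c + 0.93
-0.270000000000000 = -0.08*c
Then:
No Solution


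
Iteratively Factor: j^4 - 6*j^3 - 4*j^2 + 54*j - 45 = (j - 3)*(j^3 - 3*j^2 - 13*j + 15) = (j - 3)*(j - 1)*(j^2 - 2*j - 15) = (j - 5)*(j - 3)*(j - 1)*(j + 3)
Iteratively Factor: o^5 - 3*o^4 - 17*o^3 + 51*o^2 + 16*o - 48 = (o - 4)*(o^4 + o^3 - 13*o^2 - o + 12) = (o - 4)*(o - 1)*(o^3 + 2*o^2 - 11*o - 12) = (o - 4)*(o - 1)*(o + 1)*(o^2 + o - 12) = (o - 4)*(o - 1)*(o + 1)*(o + 4)*(o - 3)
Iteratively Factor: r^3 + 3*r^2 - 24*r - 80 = (r - 5)*(r^2 + 8*r + 16) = (r - 5)*(r + 4)*(r + 4)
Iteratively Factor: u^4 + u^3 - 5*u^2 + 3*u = (u)*(u^3 + u^2 - 5*u + 3) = u*(u + 3)*(u^2 - 2*u + 1) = u*(u - 1)*(u + 3)*(u - 1)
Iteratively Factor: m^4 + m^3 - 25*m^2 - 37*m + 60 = (m - 5)*(m^3 + 6*m^2 + 5*m - 12) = (m - 5)*(m + 3)*(m^2 + 3*m - 4) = (m - 5)*(m + 3)*(m + 4)*(m - 1)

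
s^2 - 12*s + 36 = (s - 6)^2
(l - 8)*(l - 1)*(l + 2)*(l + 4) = l^4 - 3*l^3 - 38*l^2 - 24*l + 64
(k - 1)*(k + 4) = k^2 + 3*k - 4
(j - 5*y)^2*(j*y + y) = j^3*y - 10*j^2*y^2 + j^2*y + 25*j*y^3 - 10*j*y^2 + 25*y^3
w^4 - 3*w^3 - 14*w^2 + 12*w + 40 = (w - 5)*(w - 2)*(w + 2)^2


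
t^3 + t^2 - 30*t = t*(t - 5)*(t + 6)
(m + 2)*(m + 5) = m^2 + 7*m + 10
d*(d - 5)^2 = d^3 - 10*d^2 + 25*d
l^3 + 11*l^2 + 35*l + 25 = (l + 1)*(l + 5)^2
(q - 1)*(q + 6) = q^2 + 5*q - 6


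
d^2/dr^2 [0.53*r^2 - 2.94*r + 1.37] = 1.06000000000000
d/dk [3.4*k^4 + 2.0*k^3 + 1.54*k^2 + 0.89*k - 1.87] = 13.6*k^3 + 6.0*k^2 + 3.08*k + 0.89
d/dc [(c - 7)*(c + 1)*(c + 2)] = 3*c^2 - 8*c - 19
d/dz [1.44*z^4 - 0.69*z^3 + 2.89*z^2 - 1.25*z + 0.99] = 5.76*z^3 - 2.07*z^2 + 5.78*z - 1.25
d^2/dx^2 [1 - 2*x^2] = -4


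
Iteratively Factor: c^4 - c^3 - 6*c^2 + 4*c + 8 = (c - 2)*(c^3 + c^2 - 4*c - 4) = (c - 2)*(c + 1)*(c^2 - 4) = (c - 2)^2*(c + 1)*(c + 2)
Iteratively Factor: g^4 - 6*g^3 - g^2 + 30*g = (g + 2)*(g^3 - 8*g^2 + 15*g) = (g - 5)*(g + 2)*(g^2 - 3*g) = (g - 5)*(g - 3)*(g + 2)*(g)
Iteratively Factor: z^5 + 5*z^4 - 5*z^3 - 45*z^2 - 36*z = (z - 3)*(z^4 + 8*z^3 + 19*z^2 + 12*z) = (z - 3)*(z + 4)*(z^3 + 4*z^2 + 3*z) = z*(z - 3)*(z + 4)*(z^2 + 4*z + 3) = z*(z - 3)*(z + 3)*(z + 4)*(z + 1)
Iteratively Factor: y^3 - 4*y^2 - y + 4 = (y - 4)*(y^2 - 1) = (y - 4)*(y + 1)*(y - 1)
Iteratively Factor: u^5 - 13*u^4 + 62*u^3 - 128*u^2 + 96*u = (u - 2)*(u^4 - 11*u^3 + 40*u^2 - 48*u) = (u - 3)*(u - 2)*(u^3 - 8*u^2 + 16*u) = (u - 4)*(u - 3)*(u - 2)*(u^2 - 4*u) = u*(u - 4)*(u - 3)*(u - 2)*(u - 4)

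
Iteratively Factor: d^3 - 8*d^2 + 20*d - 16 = (d - 4)*(d^2 - 4*d + 4) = (d - 4)*(d - 2)*(d - 2)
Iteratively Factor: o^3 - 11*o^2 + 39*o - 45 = (o - 3)*(o^2 - 8*o + 15) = (o - 3)^2*(o - 5)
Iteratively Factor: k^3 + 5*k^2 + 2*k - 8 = (k + 2)*(k^2 + 3*k - 4) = (k - 1)*(k + 2)*(k + 4)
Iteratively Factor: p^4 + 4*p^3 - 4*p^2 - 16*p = (p - 2)*(p^3 + 6*p^2 + 8*p) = p*(p - 2)*(p^2 + 6*p + 8) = p*(p - 2)*(p + 2)*(p + 4)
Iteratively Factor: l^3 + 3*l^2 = (l + 3)*(l^2) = l*(l + 3)*(l)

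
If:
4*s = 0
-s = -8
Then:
No Solution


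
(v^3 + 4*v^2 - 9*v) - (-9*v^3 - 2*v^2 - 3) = 10*v^3 + 6*v^2 - 9*v + 3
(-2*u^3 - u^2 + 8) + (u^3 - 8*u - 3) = -u^3 - u^2 - 8*u + 5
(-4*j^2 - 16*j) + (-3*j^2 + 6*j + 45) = -7*j^2 - 10*j + 45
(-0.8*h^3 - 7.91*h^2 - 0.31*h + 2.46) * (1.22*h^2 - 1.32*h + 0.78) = -0.976*h^5 - 8.5942*h^4 + 9.439*h^3 - 2.7594*h^2 - 3.489*h + 1.9188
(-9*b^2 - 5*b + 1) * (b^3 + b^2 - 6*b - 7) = -9*b^5 - 14*b^4 + 50*b^3 + 94*b^2 + 29*b - 7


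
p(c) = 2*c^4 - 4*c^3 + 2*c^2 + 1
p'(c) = 8*c^3 - 12*c^2 + 4*c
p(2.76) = 48.19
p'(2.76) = 87.83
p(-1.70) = 43.14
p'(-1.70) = -80.78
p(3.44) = 141.91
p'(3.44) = 197.42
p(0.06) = 1.01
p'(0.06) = 0.20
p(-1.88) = 59.63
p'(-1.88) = -103.09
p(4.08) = 316.83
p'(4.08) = 359.90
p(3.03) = 76.67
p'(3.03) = 124.49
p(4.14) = 338.98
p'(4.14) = 378.55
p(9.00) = 10369.00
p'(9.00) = 4896.00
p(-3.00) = 289.00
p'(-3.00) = -336.00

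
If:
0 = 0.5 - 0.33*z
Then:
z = 1.52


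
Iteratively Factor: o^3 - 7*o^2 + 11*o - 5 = (o - 1)*(o^2 - 6*o + 5) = (o - 5)*(o - 1)*(o - 1)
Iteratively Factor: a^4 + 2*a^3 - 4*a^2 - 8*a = (a + 2)*(a^3 - 4*a) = a*(a + 2)*(a^2 - 4) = a*(a + 2)^2*(a - 2)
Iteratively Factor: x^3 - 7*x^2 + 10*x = (x - 2)*(x^2 - 5*x) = x*(x - 2)*(x - 5)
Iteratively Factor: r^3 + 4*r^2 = (r)*(r^2 + 4*r) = r^2*(r + 4)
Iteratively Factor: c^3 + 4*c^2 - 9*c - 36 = (c + 4)*(c^2 - 9) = (c + 3)*(c + 4)*(c - 3)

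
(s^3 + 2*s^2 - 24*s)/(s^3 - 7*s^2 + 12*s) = (s + 6)/(s - 3)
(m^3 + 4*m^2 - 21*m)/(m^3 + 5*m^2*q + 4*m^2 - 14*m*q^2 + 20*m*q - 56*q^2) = m*(m^2 + 4*m - 21)/(m^3 + 5*m^2*q + 4*m^2 - 14*m*q^2 + 20*m*q - 56*q^2)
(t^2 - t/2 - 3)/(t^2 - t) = (t^2 - t/2 - 3)/(t*(t - 1))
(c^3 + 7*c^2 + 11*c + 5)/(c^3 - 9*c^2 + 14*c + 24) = (c^2 + 6*c + 5)/(c^2 - 10*c + 24)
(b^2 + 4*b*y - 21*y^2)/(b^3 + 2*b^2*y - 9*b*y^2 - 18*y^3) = (b + 7*y)/(b^2 + 5*b*y + 6*y^2)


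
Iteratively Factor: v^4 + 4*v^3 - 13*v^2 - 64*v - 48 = (v + 3)*(v^3 + v^2 - 16*v - 16) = (v - 4)*(v + 3)*(v^2 + 5*v + 4) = (v - 4)*(v + 1)*(v + 3)*(v + 4)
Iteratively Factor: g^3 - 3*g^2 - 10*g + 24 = (g - 4)*(g^2 + g - 6) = (g - 4)*(g + 3)*(g - 2)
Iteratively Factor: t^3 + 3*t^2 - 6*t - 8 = (t + 1)*(t^2 + 2*t - 8) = (t - 2)*(t + 1)*(t + 4)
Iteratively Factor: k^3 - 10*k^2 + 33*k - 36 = (k - 3)*(k^2 - 7*k + 12) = (k - 3)^2*(k - 4)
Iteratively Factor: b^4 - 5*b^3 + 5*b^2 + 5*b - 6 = (b - 2)*(b^3 - 3*b^2 - b + 3) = (b - 2)*(b + 1)*(b^2 - 4*b + 3) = (b - 3)*(b - 2)*(b + 1)*(b - 1)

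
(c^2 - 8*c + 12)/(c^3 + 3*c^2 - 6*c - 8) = (c - 6)/(c^2 + 5*c + 4)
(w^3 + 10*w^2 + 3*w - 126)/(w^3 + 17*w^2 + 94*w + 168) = (w - 3)/(w + 4)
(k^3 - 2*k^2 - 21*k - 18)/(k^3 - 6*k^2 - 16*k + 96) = (k^2 + 4*k + 3)/(k^2 - 16)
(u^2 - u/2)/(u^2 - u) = (u - 1/2)/(u - 1)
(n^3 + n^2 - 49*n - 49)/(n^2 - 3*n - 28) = (n^2 + 8*n + 7)/(n + 4)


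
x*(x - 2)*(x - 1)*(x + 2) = x^4 - x^3 - 4*x^2 + 4*x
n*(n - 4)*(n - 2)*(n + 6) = n^4 - 28*n^2 + 48*n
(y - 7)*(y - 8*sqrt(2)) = y^2 - 8*sqrt(2)*y - 7*y + 56*sqrt(2)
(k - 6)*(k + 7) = k^2 + k - 42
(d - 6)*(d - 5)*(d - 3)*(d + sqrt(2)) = d^4 - 14*d^3 + sqrt(2)*d^3 - 14*sqrt(2)*d^2 + 63*d^2 - 90*d + 63*sqrt(2)*d - 90*sqrt(2)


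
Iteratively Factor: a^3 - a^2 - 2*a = (a)*(a^2 - a - 2) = a*(a - 2)*(a + 1)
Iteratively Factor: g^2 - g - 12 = (g - 4)*(g + 3)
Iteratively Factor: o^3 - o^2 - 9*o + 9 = (o - 1)*(o^2 - 9) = (o - 3)*(o - 1)*(o + 3)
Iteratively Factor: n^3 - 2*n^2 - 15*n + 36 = (n - 3)*(n^2 + n - 12) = (n - 3)^2*(n + 4)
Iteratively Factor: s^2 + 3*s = (s + 3)*(s)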